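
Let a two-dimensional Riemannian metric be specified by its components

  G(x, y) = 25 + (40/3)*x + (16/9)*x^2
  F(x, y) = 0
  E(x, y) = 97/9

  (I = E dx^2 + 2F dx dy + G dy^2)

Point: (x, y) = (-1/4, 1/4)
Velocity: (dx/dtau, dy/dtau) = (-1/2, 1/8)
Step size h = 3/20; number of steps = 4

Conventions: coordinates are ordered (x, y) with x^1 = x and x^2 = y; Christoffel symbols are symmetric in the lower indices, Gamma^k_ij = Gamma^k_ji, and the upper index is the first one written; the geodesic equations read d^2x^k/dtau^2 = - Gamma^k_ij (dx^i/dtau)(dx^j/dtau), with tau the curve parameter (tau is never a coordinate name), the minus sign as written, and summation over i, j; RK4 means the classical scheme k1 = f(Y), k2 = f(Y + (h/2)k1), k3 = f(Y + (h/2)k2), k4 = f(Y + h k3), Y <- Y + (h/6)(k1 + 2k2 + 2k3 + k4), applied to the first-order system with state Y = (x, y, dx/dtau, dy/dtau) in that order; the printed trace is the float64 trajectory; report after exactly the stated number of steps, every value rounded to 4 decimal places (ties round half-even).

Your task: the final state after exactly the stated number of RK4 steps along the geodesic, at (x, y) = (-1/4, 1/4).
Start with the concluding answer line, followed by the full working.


Answer: x = -0.5482, y = 0.3320, dx/dtau = -0.4938, dy/dtau = 0.1494

f(Y) = (dx/dtau, dy/dtau, -Gamma^x_ij Y'^i Y'^j, -Gamma^y_ij Y'^i Y'^j) with the Gammas evaluated at the stage position; h = 0.150000; intermediate values shown to 6 dp
step 0: x = -0.2500, y = 0.2500, dx/dtau = -0.5000, dy/dtau = 0.1250
step 1:
  k1: at (x, y) = (-0.250000, 0.250000), (dx/dtau, dy/dtau) = (-0.500000, 0.125000); Gamma_xxx = 0.000000, Gamma_xxy = 0.000000, Gamma_xyy = -0.577320, Gamma_yxx = 0.000000, Gamma_yxy = 0.285714, Gamma_yyy = 0.000000; k1 = (-0.500000, 0.125000, 0.009021, 0.035714)
  k2: at (x, y) = (-0.287500, 0.259375), (dx/dtau, dy/dtau) = (-0.499323, 0.127679); Gamma_xxx = 0.000000, Gamma_xxy = 0.000000, Gamma_xyy = -0.571134, Gamma_yxx = 0.000000, Gamma_yxy = 0.288809, Gamma_yyy = 0.000000; k2 = (-0.499323, 0.127679, 0.009311, 0.036825)
  k3: at (x, y) = (-0.287449, 0.259576), (dx/dtau, dy/dtau) = (-0.499302, 0.127762); Gamma_xxx = 0.000000, Gamma_xxy = 0.000000, Gamma_xyy = -0.571142, Gamma_yxx = 0.000000, Gamma_yxy = 0.288804, Gamma_yyy = 0.000000; k3 = (-0.499302, 0.127762, 0.009323, 0.036847)
  k4: at (x, y) = (-0.324895, 0.269164), (dx/dtau, dy/dtau) = (-0.498602, 0.130527); Gamma_xxx = 0.000000, Gamma_xxy = 0.000000, Gamma_xyy = -0.564966, Gamma_yxx = 0.000000, Gamma_yxy = 0.291962, Gamma_yyy = 0.000000; k4 = (-0.498602, 0.130527, 0.009625, 0.038002)
  Y <- Y + (h/6)(k1 + 2k2 + 2k3 + k4): x = -0.3249, y = 0.2692, dx/dtau = -0.4986, dy/dtau = 0.1305
step 2:
  k1: at (x, y) = (-0.324896, 0.269160), (dx/dtau, dy/dtau) = (-0.498602, 0.130526); Gamma_xxx = 0.000000, Gamma_xxy = 0.000000, Gamma_xyy = -0.564966, Gamma_yxx = 0.000000, Gamma_yxy = 0.291962, Gamma_yyy = 0.000000; k1 = (-0.498602, 0.130526, 0.009625, 0.038002)
  k2: at (x, y) = (-0.362291, 0.278950), (dx/dtau, dy/dtau) = (-0.497880, 0.133377); Gamma_xxx = 0.000000, Gamma_xxy = 0.000000, Gamma_xyy = -0.558797, Gamma_yxx = 0.000000, Gamma_yxy = 0.295185, Gamma_yyy = 0.000000; k2 = (-0.497880, 0.133377, 0.009941, 0.039204)
  k3: at (x, y) = (-0.362237, 0.279163), (dx/dtau, dy/dtau) = (-0.497857, 0.133467); Gamma_xxx = 0.000000, Gamma_xxy = 0.000000, Gamma_xyy = -0.558806, Gamma_yxx = 0.000000, Gamma_yxy = 0.295180, Gamma_yyy = 0.000000; k3 = (-0.497857, 0.133467, 0.009954, 0.039228)
  k4: at (x, y) = (-0.399575, 0.289180), (dx/dtau, dy/dtau) = (-0.497109, 0.136411); Gamma_xxx = 0.000000, Gamma_xxy = 0.000000, Gamma_xyy = -0.552647, Gamma_yxx = 0.000000, Gamma_yxy = 0.298470, Gamma_yyy = 0.000000; k4 = (-0.497109, 0.136411, 0.010284, 0.040479)
  Y <- Y + (h/6)(k1 + 2k2 + 2k3 + k4): x = -0.3996, y = 0.2892, dx/dtau = -0.4971, dy/dtau = 0.1364
step 3:
  k1: at (x, y) = (-0.399576, 0.289176), (dx/dtau, dy/dtau) = (-0.497110, 0.136410); Gamma_xxx = 0.000000, Gamma_xxy = 0.000000, Gamma_xyy = -0.552647, Gamma_yxx = 0.000000, Gamma_yxy = 0.298470, Gamma_yyy = 0.000000; k1 = (-0.497110, 0.136410, 0.010284, 0.040479)
  k2: at (x, y) = (-0.436859, 0.299407), (dx/dtau, dy/dtau) = (-0.496338, 0.139446); Gamma_xxx = 0.000000, Gamma_xxy = 0.000000, Gamma_xyy = -0.546497, Gamma_yxx = 0.000000, Gamma_yxy = 0.301828, Gamma_yyy = 0.000000; k2 = (-0.496338, 0.139446, 0.010627, 0.041781)
  k3: at (x, y) = (-0.436801, 0.299634), (dx/dtau, dy/dtau) = (-0.496313, 0.139544); Gamma_xxx = 0.000000, Gamma_xxy = 0.000000, Gamma_xyy = -0.546507, Gamma_yxx = 0.000000, Gamma_yxy = 0.301823, Gamma_yyy = 0.000000; k3 = (-0.496313, 0.139544, 0.010642, 0.041807)
  k4: at (x, y) = (-0.474023, 0.310107), (dx/dtau, dy/dtau) = (-0.495513, 0.142681); Gamma_xxx = 0.000000, Gamma_xxy = 0.000000, Gamma_xyy = -0.540367, Gamma_yxx = 0.000000, Gamma_yxy = 0.305252, Gamma_yyy = 0.000000; k4 = (-0.495513, 0.142681, 0.011001, 0.043163)
  Y <- Y + (h/6)(k1 + 2k2 + 2k3 + k4): x = -0.4740, y = 0.3101, dx/dtau = -0.4955, dy/dtau = 0.1427
step 4:
  k1: at (x, y) = (-0.474024, 0.310103), (dx/dtau, dy/dtau) = (-0.495514, 0.142681); Gamma_xxx = 0.000000, Gamma_xxy = 0.000000, Gamma_xyy = -0.540367, Gamma_yxx = 0.000000, Gamma_yxy = 0.305253, Gamma_yyy = 0.000000; k1 = (-0.495514, 0.142681, 0.011001, 0.043163)
  k2: at (x, y) = (-0.511188, 0.320804), (dx/dtau, dy/dtau) = (-0.494689, 0.145918); Gamma_xxx = 0.000000, Gamma_xxy = 0.000000, Gamma_xyy = -0.534237, Gamma_yxx = 0.000000, Gamma_yxy = 0.308755, Gamma_yyy = 0.000000; k2 = (-0.494689, 0.145918, 0.011375, 0.044574)
  k3: at (x, y) = (-0.511126, 0.321046), (dx/dtau, dy/dtau) = (-0.494661, 0.146024); Gamma_xxx = 0.000000, Gamma_xxy = 0.000000, Gamma_xyy = -0.534247, Gamma_yxx = 0.000000, Gamma_yxy = 0.308749, Gamma_yyy = 0.000000; k3 = (-0.494661, 0.146024, 0.011392, 0.044603)
  k4: at (x, y) = (-0.548223, 0.332006), (dx/dtau, dy/dtau) = (-0.493805, 0.149371); Gamma_xxx = 0.000000, Gamma_xxy = 0.000000, Gamma_xyy = -0.528128, Gamma_yxx = 0.000000, Gamma_yxy = 0.312327, Gamma_yyy = 0.000000; k4 = (-0.493805, 0.149371, 0.011783, 0.046075)
  Y <- Y + (h/6)(k1 + 2k2 + 2k3 + k4): x = -0.5482, y = 0.3320, dx/dtau = -0.4938, dy/dtau = 0.1494


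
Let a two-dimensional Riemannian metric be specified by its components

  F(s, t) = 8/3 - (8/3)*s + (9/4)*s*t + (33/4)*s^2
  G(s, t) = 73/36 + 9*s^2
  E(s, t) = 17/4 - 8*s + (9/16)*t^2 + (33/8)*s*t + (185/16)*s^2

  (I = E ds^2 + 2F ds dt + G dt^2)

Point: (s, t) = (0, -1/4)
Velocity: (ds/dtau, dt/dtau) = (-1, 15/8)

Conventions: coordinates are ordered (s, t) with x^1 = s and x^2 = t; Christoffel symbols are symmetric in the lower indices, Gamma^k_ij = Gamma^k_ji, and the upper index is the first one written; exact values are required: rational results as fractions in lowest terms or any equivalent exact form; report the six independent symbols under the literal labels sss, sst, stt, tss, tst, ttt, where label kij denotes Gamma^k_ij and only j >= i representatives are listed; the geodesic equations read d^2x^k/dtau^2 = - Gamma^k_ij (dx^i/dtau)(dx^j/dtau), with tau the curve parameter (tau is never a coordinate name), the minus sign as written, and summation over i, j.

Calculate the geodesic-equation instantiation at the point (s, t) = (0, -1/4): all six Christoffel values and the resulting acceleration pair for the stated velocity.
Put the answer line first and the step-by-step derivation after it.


Answer: Gamma_sss = -8484/14545, Gamma_sst = -2628/14545, Gamma_stt = 0, Gamma_tss = -175947/232720, Gamma_tst = 3456/14545, Gamma_ttt = 0; accelerations (d^2s/dtau^2, d^2t/dtau^2) = (-1371/14545, 383307/232720)

E = 1097/256, F = 8/3, G = 73/36 at the point
E_s = -289/32, E_t = -9/32, F_s = -155/48, F_t = 0, G_s = 0, G_t = 0
EG - F^2 = 14545/9216;  g^inv = (9216/14545) * [[73/36, -8/3], [-8/3, 1097/256]]
first-kind symbols [ij,l] = (1/2)(d_i g_jl + d_j g_il - d_l g_ij): [ss,s] = E_s/2 = -289/64, [ss,t] = F_s - E_t/2 = -593/192, [st,s] = E_t/2 = -9/64, [st,t] = G_s/2 = 0, [tt,s] = F_t - G_s/2 = 0, [tt,t] = G_t/2 = 0
Gamma^s_ij = (G*[ij,s] - F*[ij,t])/(EG - F^2), Gamma^t_ij = (E*[ij,t] - F*[ij,s])/(EG - F^2)
Gamma_sss = -8484/14545, Gamma_sst = -2628/14545, Gamma_stt = 0, Gamma_tss = -175947/232720, Gamma_tst = 3456/14545, Gamma_ttt = 0
d^2s/dtau^2 = -(Gamma_sss*(-1)^2 + 2*Gamma_sst*(-1)*(15/8) + Gamma_stt*(15/8)^2) = -1371/14545
d^2t/dtau^2 = -(Gamma_tss*(-1)^2 + 2*Gamma_tst*(-1)*(15/8) + Gamma_ttt*(15/8)^2) = 383307/232720


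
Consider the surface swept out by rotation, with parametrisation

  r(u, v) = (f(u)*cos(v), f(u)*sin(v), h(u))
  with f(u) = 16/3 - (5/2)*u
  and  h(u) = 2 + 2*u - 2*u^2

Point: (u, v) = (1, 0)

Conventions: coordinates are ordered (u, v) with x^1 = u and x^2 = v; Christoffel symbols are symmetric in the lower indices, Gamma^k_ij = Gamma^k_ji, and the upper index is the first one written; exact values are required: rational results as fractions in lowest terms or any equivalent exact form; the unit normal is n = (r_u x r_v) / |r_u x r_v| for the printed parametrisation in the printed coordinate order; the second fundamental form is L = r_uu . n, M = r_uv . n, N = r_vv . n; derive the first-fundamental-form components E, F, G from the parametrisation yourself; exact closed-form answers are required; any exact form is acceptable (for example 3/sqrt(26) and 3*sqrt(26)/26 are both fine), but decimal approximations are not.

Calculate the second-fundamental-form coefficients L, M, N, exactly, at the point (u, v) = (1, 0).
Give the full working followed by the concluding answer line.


f = 17/6, f' = -5/2, f'' = 0, h' = -2, h'' = -4
E = 41/4, F = 0, G = 289/36; answer radicand W^2 = 41/4
unnormalised second-form numerators: l = 10, m = 0, n = -17/3; L = l/sqrt(41/4), and similarly M = m/sqrt(W^2), N = n/sqrt(W^2)

Answer: L = 20*sqrt(41)/41, M = 0, N = -34*sqrt(41)/123


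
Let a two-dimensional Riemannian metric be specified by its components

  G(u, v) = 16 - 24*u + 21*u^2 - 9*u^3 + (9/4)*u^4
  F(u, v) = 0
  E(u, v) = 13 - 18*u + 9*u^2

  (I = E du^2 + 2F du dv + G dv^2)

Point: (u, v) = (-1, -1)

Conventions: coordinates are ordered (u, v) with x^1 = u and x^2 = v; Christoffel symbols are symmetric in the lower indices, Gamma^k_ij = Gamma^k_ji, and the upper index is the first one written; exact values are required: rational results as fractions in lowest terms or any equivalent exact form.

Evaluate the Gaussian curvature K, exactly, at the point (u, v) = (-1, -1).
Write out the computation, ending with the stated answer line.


E = 40, F = 0, G = 289/4, EG - F^2 = 2890 at the point
E_u = -36, E_v = 0, F_u = 0, F_v = 0, G_u = -102, G_v = 0
E_vv = 0, F_uv = 0, G_uu = 123
Compute both Brioschi determinants and normalise by (EG - F^2)^2.
M1 = [[-E_vv/2 + F_uv - G_uu/2, E_u/2, F_u - E_v/2], [F_v - G_u/2, E, F], [G_v/2, F, G]] = [[-123/2, -18, 0], [51, 40, 0], [0, 0, 289/4]]; det M1 = -222819/2
M2 = [[0, E_v/2, G_u/2], [E_v/2, E, F], [G_u/2, F, G]] = [[0, 0, -51], [0, 40, 0], [-51, 0, 289/4]]; det M2 = -104040
det M1 - det M2 = -14739/2; K = -14739/2 / (2890)^2 = -3/3400

Answer: K = -3/3400


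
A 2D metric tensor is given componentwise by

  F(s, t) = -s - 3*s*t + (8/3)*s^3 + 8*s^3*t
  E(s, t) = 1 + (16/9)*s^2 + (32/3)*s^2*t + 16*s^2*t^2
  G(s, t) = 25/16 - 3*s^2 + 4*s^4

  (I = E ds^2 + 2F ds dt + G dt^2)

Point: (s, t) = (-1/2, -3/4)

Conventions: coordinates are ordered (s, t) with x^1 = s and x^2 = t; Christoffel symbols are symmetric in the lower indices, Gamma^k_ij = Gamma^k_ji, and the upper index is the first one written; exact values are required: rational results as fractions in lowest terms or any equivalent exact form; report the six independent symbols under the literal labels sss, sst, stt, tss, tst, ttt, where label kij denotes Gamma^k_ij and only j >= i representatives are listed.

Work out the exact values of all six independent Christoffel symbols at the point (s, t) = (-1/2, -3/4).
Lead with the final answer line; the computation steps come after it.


Answer: Gamma_sss = -200/253, Gamma_sst = -240/253, Gamma_stt = 0, Gamma_tss = 60/253, Gamma_tst = 72/253, Gamma_ttt = 0

E = 61/36, F = -5/24, G = 17/16 at the point
E_s = -25/9, E_t = -10/3, F_s = -5/4, F_t = 1/2, G_s = 1, G_t = 0
EG - F^2 = 253/144;  g^inv = (144/253) * [[17/16, 5/24], [5/24, 61/36]]
first-kind symbols [ij,l] = (1/2)(d_i g_jl + d_j g_il - d_l g_ij): [ss,s] = E_s/2 = -25/18, [ss,t] = F_s - E_t/2 = 5/12, [st,s] = E_t/2 = -5/3, [st,t] = G_s/2 = 1/2, [tt,s] = F_t - G_s/2 = 0, [tt,t] = G_t/2 = 0
Gamma^s_ij = (G*[ij,s] - F*[ij,t])/(EG - F^2), Gamma^t_ij = (E*[ij,t] - F*[ij,s])/(EG - F^2)


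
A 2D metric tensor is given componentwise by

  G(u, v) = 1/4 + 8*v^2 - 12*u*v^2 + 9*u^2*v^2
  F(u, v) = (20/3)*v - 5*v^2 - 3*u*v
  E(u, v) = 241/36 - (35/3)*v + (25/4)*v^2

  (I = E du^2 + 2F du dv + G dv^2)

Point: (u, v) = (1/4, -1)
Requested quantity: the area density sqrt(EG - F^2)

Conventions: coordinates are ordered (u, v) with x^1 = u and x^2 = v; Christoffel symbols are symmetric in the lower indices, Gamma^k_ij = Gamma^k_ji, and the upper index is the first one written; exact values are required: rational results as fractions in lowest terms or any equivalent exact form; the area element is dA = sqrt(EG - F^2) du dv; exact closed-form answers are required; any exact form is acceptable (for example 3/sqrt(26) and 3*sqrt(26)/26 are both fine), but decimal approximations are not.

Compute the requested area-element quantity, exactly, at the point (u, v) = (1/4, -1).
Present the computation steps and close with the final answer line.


E = 443/18, F = -131/12, G = 93/16; EG - F^2 = 6877/288

Answer: sqrt(EG - F^2) = 23*sqrt(26)/24


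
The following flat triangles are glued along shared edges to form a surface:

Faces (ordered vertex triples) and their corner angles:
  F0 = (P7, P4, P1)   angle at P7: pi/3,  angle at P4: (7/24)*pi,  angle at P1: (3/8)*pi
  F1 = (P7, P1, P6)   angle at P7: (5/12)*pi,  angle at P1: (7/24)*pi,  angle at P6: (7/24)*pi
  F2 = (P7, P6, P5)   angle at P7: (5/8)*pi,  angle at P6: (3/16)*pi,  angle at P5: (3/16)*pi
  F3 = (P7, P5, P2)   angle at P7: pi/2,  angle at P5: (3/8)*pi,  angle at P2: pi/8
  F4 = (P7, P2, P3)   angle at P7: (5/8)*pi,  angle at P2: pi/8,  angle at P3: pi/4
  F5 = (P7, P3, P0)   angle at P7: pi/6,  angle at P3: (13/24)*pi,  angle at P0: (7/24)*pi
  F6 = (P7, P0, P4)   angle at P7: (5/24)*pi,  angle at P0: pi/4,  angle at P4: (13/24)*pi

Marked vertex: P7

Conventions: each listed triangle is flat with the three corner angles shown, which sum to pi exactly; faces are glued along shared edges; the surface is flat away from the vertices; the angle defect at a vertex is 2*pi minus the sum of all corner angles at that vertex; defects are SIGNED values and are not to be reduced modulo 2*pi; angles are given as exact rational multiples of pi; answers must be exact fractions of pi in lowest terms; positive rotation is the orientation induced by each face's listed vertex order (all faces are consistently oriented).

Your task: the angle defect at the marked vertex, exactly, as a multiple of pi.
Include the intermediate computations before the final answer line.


Sum of corner angles at P7: (23/8)*pi
defect = 2*pi - (23/8)*pi

Answer: defect(P7) = (-7/8)*pi


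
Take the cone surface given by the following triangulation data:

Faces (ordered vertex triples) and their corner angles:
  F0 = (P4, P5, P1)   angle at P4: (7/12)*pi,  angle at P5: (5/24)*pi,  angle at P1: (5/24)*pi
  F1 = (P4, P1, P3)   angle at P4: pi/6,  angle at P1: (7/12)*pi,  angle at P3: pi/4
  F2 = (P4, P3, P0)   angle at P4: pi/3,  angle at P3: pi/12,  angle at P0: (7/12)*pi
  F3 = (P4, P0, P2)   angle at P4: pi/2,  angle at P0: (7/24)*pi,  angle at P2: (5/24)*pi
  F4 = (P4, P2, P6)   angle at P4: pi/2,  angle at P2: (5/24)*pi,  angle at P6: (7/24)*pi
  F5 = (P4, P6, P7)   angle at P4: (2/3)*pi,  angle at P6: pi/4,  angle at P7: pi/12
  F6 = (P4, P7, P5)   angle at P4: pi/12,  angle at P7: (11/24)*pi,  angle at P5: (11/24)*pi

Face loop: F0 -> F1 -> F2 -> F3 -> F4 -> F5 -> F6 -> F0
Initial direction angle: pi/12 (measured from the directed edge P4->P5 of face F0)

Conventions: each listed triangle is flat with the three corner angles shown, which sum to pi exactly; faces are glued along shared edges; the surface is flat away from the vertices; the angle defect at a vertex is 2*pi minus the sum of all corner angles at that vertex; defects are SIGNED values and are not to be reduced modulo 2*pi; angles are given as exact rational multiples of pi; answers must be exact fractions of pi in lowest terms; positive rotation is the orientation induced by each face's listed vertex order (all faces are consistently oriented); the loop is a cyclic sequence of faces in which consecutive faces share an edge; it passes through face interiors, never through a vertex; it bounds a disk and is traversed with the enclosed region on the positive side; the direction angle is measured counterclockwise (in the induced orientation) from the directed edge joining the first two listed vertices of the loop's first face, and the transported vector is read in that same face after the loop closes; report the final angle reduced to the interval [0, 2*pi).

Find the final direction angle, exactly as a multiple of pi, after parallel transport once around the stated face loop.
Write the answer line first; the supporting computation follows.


Answer: final direction angle = (5/4)*pi

enclosed vertex P4: corner angles sum to (17/6)*pi, defect = 2*pi - (17/6)*pi = (-5/6)*pi
the final direction is the initial angle plus the enclosed defects, taken mod 2*pi in the induced orientation
final angle = pi/12 - (5/6)*pi = (5/4)*pi (mod 2*pi)


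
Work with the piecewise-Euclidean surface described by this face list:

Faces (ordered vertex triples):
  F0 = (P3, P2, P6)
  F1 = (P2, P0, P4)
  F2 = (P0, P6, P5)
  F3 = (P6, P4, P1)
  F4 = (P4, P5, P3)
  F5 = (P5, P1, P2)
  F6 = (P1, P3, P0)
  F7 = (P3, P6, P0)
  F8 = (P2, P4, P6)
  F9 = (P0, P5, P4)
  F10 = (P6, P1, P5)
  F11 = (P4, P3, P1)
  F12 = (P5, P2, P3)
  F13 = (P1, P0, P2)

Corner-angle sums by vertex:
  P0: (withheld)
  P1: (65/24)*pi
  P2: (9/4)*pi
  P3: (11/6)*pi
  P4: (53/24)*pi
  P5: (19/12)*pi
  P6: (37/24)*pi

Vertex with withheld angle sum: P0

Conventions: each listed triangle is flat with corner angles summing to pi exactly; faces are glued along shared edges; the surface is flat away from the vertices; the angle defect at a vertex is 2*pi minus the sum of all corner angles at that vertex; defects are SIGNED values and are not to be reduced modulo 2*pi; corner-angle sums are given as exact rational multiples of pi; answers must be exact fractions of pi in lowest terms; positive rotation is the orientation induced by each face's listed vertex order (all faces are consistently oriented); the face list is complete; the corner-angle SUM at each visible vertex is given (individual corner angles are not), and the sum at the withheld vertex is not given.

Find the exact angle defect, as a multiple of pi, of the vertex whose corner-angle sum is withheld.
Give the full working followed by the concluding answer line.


V = 7, E = 21, F = 14; chi = V - E + F = 0
Gauss-Bonnet: total defect = 2*pi*chi = 0; visible defects sum to -pi/8

Answer: defect(P0) = pi/8


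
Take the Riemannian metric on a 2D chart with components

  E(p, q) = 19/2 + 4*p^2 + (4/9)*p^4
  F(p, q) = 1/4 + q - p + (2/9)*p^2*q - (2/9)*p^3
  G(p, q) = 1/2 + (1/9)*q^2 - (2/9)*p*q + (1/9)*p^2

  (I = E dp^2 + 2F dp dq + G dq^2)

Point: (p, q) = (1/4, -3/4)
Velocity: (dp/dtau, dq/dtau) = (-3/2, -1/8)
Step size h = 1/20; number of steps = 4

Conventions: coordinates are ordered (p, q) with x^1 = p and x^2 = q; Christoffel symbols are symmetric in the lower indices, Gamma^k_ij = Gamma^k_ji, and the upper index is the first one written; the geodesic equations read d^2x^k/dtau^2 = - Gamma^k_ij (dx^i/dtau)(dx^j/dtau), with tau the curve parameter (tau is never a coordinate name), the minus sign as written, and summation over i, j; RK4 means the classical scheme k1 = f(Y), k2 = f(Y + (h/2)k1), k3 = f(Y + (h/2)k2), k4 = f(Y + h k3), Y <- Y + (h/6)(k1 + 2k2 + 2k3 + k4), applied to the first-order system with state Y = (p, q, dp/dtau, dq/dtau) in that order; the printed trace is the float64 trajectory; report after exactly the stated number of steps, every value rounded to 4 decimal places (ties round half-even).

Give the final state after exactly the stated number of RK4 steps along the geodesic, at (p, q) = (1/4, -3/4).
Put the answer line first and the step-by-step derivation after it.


Answer: p = -0.0472, q = -0.6897, dp/dtau = -1.4691, dq/dtau = 0.7339

f(Y) = (dp/dtau, dq/dtau, -Gamma^p_ij Y'^i Y'^j, -Gamma^q_ij Y'^i Y'^j) with the Gammas evaluated at the stage position; h = 0.050000; intermediate values shown to 6 dp
step 0: p = 0.2500, q = -0.7500, dp/dtau = -1.5000, dq/dtau = -0.1250
step 1:
  k1: at (p, q) = (0.250000, -0.750000), (dp/dtau, dq/dtau) = (-1.500000, -0.125000); Gamma_ppp = -0.044602, Gamma_ppq = 0.015788, Gamma_pqq = 0.086836, Gamma_qpp = -1.896662, Gamma_qpq = 0.201554, Gamma_qqq = -0.073273; k1 = (-1.500000, -0.125000, 0.093078, 4.193052)
  k2: at (p, q) = (0.212500, -0.753125), (dp/dtau, dq/dtau) = (-1.497673, -0.020174); Gamma_ppp = -0.052754, Gamma_ppq = 0.014634, Gamma_pqq = 0.087834, Gamma_qpp = -1.887821, Gamma_qpq = 0.195337, Gamma_qqq = -0.072207; k2 = (-1.497673, -0.020174, 0.117407, 4.222655)
  k3: at (p, q) = (0.212558, -0.750504), (dp/dtau, dq/dtau) = (-1.497065, -0.019434); Gamma_ppp = -0.052266, Gamma_ppq = 0.014547, Gamma_pqq = 0.087890, Gamma_qpp = -1.888380, Gamma_qpq = 0.194876, Gamma_qqq = -0.072110; k3 = (-1.497065, -0.019434, 0.116260, 4.220930)
  k4: at (p, q) = (0.175147, -0.750972), (dp/dtau, dq/dtau) = (-1.494187, 0.086046); Gamma_ppp = -0.060115, Gamma_ppq = 0.013343, Gamma_pqq = 0.088900, Gamma_qpp = -1.881293, Gamma_qpq = 0.188154, Gamma_qqq = -0.070945; k4 = (-1.494187, 0.086046, 0.136985, 4.249073)
  Y <- Y + (h/6)(k1 + 2k2 + 2k3 + k4): p = 0.1751, q = -0.7510, dp/dtau = -1.4942, dq/dtau = 0.0861
step 2:
  k1: at (p, q) = (0.175136, -0.750985), (dp/dtau, dq/dtau) = (-1.494188, 0.086077); Gamma_ppp = -0.060119, Gamma_ppq = 0.013343, Gamma_pqq = 0.088900, Gamma_qpp = -1.881289, Gamma_qpq = 0.188154, Gamma_qqq = -0.070945; k1 = (-1.494188, 0.086077, 0.136996, 4.249088)
  k2: at (p, q) = (0.137781, -0.748833), (dp/dtau, dq/dtau) = (-1.490763, 0.192305); Gamma_ppp = -0.067651, Gamma_ppq = 0.012098, Gamma_pqq = 0.089920, Gamma_qpp = -1.875961, Gamma_qpq = 0.180916, Gamma_qqq = -0.069691; k2 = (-1.490763, 0.192305, 0.153956, 4.275397)
  k3: at (p, q) = (0.137867, -0.746177), (dp/dtau, dq/dtau) = (-1.490339, 0.192962); Gamma_ppp = -0.067147, Gamma_ppq = 0.012018, Gamma_pqq = 0.089974, Gamma_qpp = -1.876531, Gamma_qpq = 0.180445, Gamma_qqq = -0.069600; k3 = (-1.490339, 0.192962, 0.152703, 4.274360)
  k4: at (p, q) = (0.100619, -0.741337), (dp/dtau, dq/dtau) = (-1.486553, 0.299795); Gamma_ppp = -0.074304, Gamma_ppq = 0.010748, Gamma_pqq = 0.090997, Gamma_qpp = -1.872999, Gamma_qpq = 0.172666, Gamma_qqq = -0.068270; k4 = (-1.486553, 0.299795, 0.165600, 4.299066)
  Y <- Y + (h/6)(k1 + 2k2 + 2k3 + k4): p = 0.1006, q = -0.7413, dp/dtau = -1.4866, dq/dtau = 0.2998
step 3:
  k1: at (p, q) = (0.100612, -0.741348), (dp/dtau, dq/dtau) = (-1.486556, 0.299808); Gamma_ppp = -0.074308, Gamma_ppq = 0.010748, Gamma_pqq = 0.090997, Gamma_qpp = -1.872996, Gamma_qpq = 0.172667, Gamma_qqq = -0.068270; k1 = (-1.486556, 0.299808, 0.165609, 4.299080)
  k2: at (p, q) = (0.063448, -0.733853), (dp/dtau, dq/dtau) = (-1.482416, 0.407285); Gamma_ppp = -0.081069, Gamma_ppq = 0.009464, Gamma_pqq = 0.092018, Gamma_qpp = -1.871267, Gamma_qpq = 0.164336, Gamma_qqq = -0.066876; k2 = (-1.482416, 0.407285, 0.174317, 4.321747)
  k3: at (p, q) = (0.063551, -0.731166), (dp/dtau, dq/dtau) = (-1.482198, 0.407852); Gamma_ppp = -0.080550, Gamma_ppq = 0.009391, Gamma_pqq = 0.092071, Gamma_qpp = -1.871844, Gamma_qpq = 0.163852, Gamma_qqq = -0.066793; k3 = (-1.482198, 0.407852, 0.173000, 4.321486)
  k4: at (p, q) = (0.026502, -0.720955), (dp/dtau, dq/dtau) = (-1.477906, 0.515882); Gamma_ppp = -0.086859, Gamma_ppq = 0.008113, Gamma_pqq = 0.093087, Gamma_qpp = -1.871949, Gamma_qpq = 0.154939, Gamma_qqq = -0.065353; k4 = (-1.477906, 0.515882, 0.177316, 4.342371)
  Y <- Y + (h/6)(k1 + 2k2 + 2k3 + k4): p = 0.0265, q = -0.7210, dp/dtau = -1.4779, dq/dtau = 0.5159
step 4:
  k1: at (p, q) = (0.026498, -0.720965), (dp/dtau, dq/dtau) = (-1.477909, 0.515874); Gamma_ppp = -0.086862, Gamma_ppq = 0.008113, Gamma_pqq = 0.093087, Gamma_qpp = -1.871946, Gamma_qpq = 0.154940, Gamma_qqq = -0.065353; k1 = (-1.477909, 0.515874, 0.177324, 4.342384)
  k2: at (p, q) = (-0.010450, -0.708068), (dp/dtau, dq/dtau) = (-1.473476, 0.624434); Gamma_ppp = -0.092693, Gamma_ppq = 0.006852, Gamma_pqq = 0.094092, Gamma_qpp = -1.873894, Gamma_qpq = 0.145433, Gamma_qqq = -0.063880; k2 = (-1.473476, 0.624434, 0.177170, 4.361000)
  k3: at (p, q) = (-0.010339, -0.705354), (dp/dtau, dq/dtau) = (-1.473480, 0.624899); Gamma_ppp = -0.092160, Gamma_ppq = 0.006789, Gamma_pqq = 0.094144, Gamma_qpp = -1.874475, Gamma_qpq = 0.144933, Gamma_qqq = -0.063805; k3 = (-1.473480, 0.624899, 0.175832, 4.361573)
  k4: at (p, q) = (-0.047176, -0.689720), (dp/dtau, dq/dtau) = (-1.469118, 0.733953); Gamma_ppp = -0.097457, Gamma_ppq = 0.005569, Gamma_pqq = 0.095134, Gamma_qpp = -1.878290, Gamma_qpq = 0.134796, Gamma_qqq = -0.062321; k4 = (-1.469118, 0.733953, 0.171104, 4.378190)
  Y <- Y + (h/6)(k1 + 2k2 + 2k3 + k4): p = -0.0472, q = -0.6897, dp/dtau = -1.4691, dq/dtau = 0.7339


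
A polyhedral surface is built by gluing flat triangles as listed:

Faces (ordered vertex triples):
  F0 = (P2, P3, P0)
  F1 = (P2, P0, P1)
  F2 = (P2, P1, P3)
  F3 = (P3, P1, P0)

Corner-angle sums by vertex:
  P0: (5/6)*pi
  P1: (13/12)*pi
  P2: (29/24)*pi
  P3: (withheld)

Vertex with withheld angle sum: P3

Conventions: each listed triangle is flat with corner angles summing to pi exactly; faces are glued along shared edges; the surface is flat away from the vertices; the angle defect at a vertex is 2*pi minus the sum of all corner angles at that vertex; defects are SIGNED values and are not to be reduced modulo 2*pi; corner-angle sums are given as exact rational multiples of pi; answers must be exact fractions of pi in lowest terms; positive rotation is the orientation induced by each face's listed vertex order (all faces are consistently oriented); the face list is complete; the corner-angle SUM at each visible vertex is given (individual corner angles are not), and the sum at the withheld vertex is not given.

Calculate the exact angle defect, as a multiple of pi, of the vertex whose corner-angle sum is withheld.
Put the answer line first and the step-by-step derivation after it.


Answer: defect(P3) = (9/8)*pi

V = 4, E = 6, F = 4; chi = V - E + F = 2
Gauss-Bonnet: total defect = 2*pi*chi = 4*pi; visible defects sum to (23/8)*pi


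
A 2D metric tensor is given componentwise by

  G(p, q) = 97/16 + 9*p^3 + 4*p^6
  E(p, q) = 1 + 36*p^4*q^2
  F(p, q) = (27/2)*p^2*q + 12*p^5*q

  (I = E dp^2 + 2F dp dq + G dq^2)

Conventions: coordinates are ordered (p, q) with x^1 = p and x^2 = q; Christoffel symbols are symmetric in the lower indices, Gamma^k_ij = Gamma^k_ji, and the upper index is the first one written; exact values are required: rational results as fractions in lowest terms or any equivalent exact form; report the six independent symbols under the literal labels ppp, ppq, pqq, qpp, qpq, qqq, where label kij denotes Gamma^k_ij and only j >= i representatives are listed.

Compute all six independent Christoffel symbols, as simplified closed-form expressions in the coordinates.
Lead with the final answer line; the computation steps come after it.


Answer: Gamma_ppp = 1152*p^3*q^2/(64*p^6 + 576*p^4*q^2 + 144*p^3 + 97), Gamma_ppq = 576*p^4*q/(64*p^6 + 576*p^4*q^2 + 144*p^3 + 97), Gamma_pqq = 0, Gamma_qpp = (384*p^4*q + 432*p*q)/(64*p^6 + 576*p^4*q^2 + 144*p^3 + 97), Gamma_qpq = (192*p^5 + 216*p^2)/(64*p^6 + 576*p^4*q^2 + 144*p^3 + 97), Gamma_qqq = 0

E = 1 + 36*p^4*q^2; F = (27/2)*p^2*q + 12*p^5*q; G = 97/16 + 9*p^3 + 4*p^6
Gamma^k_ij = (1/2) g^{kl} (d_i g_jl + d_j g_il - d_l g_ij), with g^inv = (1/(EG-F^2)) [[G, -F], [-F, E]]
first partials: E_p = 144*p^3*q^2, E_q = 72*p^4*q, F_p = 27*p*q + 60*p^4*q, F_q = (27/2)*p^2 + 12*p^5, G_p = 27*p^2 + 24*p^5, G_q = 0
D = EG - F^2 = 97/16 + 9*p^3 + 36*p^4*q^2 + 4*p^6
expanded: Gamma^p_pp = (G E_p - 2F F_p + F E_q)/(2D), Gamma^p_pq = (G E_q - F G_p)/(2D), Gamma^p_qq = (2G F_q - G G_p - F G_q)/(2D), Gamma^q_pp = (2E F_p - E E_q - F E_p)/(2D), Gamma^q_pq = (E G_p - F E_q)/(2D), Gamma^q_qq = (E G_q - 2F F_q + F G_p)/(2D); substitute and cancel common factors


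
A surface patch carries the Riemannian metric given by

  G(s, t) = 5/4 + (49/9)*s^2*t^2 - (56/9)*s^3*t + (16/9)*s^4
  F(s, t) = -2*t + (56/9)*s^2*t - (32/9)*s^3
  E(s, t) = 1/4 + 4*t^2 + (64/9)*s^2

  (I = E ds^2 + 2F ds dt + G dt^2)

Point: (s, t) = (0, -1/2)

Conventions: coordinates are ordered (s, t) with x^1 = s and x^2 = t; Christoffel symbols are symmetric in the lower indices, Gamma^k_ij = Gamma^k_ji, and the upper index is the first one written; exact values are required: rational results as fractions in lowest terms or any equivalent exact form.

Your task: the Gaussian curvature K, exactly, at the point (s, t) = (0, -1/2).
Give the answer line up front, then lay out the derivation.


Answer: K = -172/27

E = 5/4, F = 1, G = 5/4, EG - F^2 = 9/16 at the point
E_s = 0, E_t = -4, F_s = 0, F_t = -2, G_s = 0, G_t = 0
E_tt = 8, F_st = 0, G_ss = 49/18
Compute both Brioschi determinants and normalise by (EG - F^2)^2.
M1 = [[-E_tt/2 + F_st - G_ss/2, E_s/2, F_s - E_t/2], [F_t - G_s/2, E, F], [G_t/2, F, G]] = [[-193/36, 0, 2], [-2, 5/4, 1], [0, 1, 5/4]]; det M1 = -449/64
M2 = [[0, E_t/2, G_s/2], [E_t/2, E, F], [G_s/2, F, G]] = [[0, -2, 0], [-2, 5/4, 1], [0, 1, 5/4]]; det M2 = -5
det M1 - det M2 = -129/64; K = -129/64 / (9/16)^2 = -172/27


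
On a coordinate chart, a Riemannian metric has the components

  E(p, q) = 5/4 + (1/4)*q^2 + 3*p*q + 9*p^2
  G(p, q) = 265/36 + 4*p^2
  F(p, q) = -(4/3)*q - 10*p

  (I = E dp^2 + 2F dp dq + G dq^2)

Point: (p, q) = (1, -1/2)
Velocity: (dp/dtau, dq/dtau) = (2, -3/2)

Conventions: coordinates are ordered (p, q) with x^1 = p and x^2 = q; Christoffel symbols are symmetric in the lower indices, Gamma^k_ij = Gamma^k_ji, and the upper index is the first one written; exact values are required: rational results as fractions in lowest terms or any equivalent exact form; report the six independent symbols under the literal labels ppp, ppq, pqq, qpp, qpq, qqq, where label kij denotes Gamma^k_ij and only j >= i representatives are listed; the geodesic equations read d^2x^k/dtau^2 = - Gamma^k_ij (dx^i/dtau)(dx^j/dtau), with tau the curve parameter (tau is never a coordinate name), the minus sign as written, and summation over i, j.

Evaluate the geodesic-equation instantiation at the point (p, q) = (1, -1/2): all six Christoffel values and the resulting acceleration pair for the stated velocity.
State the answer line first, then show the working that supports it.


Answer: Gamma_ppp = -7164/7493, Gamma_ppq = 30502/7493, Gamma_pqq = -104704/22479, Gamma_qpp = -26775/14986, Gamma_qpq = 27696/7493, Gamma_qqq = -28672/7493; accelerations (d^2p/dtau^2, d^2q/dtau^2) = (290196/7493, 284238/7493)

E = 141/16, F = -28/3, G = 409/36 at the point
E_p = 33/2, E_q = 11/4, F_p = -10, F_q = -4/3, G_p = 8, G_q = 0
EG - F^2 = 7493/576;  g^inv = (576/7493) * [[409/36, 28/3], [28/3, 141/16]]
first-kind symbols [ij,l] = (1/2)(d_i g_jl + d_j g_il - d_l g_ij): [pp,p] = E_p/2 = 33/4, [pp,q] = F_p - E_q/2 = -91/8, [pq,p] = E_q/2 = 11/8, [pq,q] = G_p/2 = 4, [qq,p] = F_q - G_p/2 = -16/3, [qq,q] = G_q/2 = 0
Gamma^p_ij = (G*[ij,p] - F*[ij,q])/(EG - F^2), Gamma^q_ij = (E*[ij,q] - F*[ij,p])/(EG - F^2)
Gamma_ppp = -7164/7493, Gamma_ppq = 30502/7493, Gamma_pqq = -104704/22479, Gamma_qpp = -26775/14986, Gamma_qpq = 27696/7493, Gamma_qqq = -28672/7493
d^2p/dtau^2 = -(Gamma_ppp*(2)^2 + 2*Gamma_ppq*(2)*(-3/2) + Gamma_pqq*(-3/2)^2) = 290196/7493
d^2q/dtau^2 = -(Gamma_qpp*(2)^2 + 2*Gamma_qpq*(2)*(-3/2) + Gamma_qqq*(-3/2)^2) = 284238/7493


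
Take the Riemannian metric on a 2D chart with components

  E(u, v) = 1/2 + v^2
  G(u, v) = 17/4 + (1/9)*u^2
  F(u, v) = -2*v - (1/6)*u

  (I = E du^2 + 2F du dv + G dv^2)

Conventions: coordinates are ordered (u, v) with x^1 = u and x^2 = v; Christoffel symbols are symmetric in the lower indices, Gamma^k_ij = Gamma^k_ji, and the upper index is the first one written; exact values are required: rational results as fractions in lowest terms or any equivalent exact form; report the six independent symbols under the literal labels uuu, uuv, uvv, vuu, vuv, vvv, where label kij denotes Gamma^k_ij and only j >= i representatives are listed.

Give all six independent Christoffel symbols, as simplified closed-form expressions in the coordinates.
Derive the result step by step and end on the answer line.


E = 1/2 + v^2; F = -2*v - (1/6)*u; G = 17/4 + (1/9)*u^2
Gamma^k_ij = (1/2) g^{kl} (d_i g_jl + d_j g_il - d_l g_ij), with g^inv = (1/(EG-F^2)) [[G, -F], [-F, E]]
first partials: E_u = 0, E_v = 2*v, F_u = -1/6, F_v = -2, G_u = (2/9)*u, G_v = 0
D = EG - F^2 = 17/8 + (1/4)*v^2 - (2/3)*u*v + (1/36)*u^2 + (1/9)*u^2*v^2
expanded: Gamma^u_uu = (G E_u - 2F F_u + F E_v)/(2D), Gamma^u_uv = (G E_v - F G_u)/(2D), Gamma^u_vv = (2G F_v - G G_u - F G_v)/(2D), Gamma^v_uu = (2E F_u - E E_v - F E_u)/(2D), Gamma^v_uv = (E G_u - F E_v)/(2D), Gamma^v_vv = (E G_v - 2F F_v + F G_u)/(2D); substitute and cancel common factors

Answer: Gamma_uuu = (-12*u*v - 2*u - 144*v^2 - 24*v)/(8*u^2*v^2 + 2*u^2 - 48*u*v + 18*v^2 + 153), Gamma_uuv = (24*u^2*v + 4*u^2 + 48*u*v + 918*v)/(24*u^2*v^2 + 6*u^2 - 144*u*v + 54*v^2 + 459), Gamma_uvv = (-8*u^3 - 144*u^2 - 306*u - 5508)/(72*u^2*v^2 + 18*u^2 - 432*u*v + 162*v^2 + 1377), Gamma_vuu = (-72*v^3 - 12*v^2 - 36*v - 6)/(8*u^2*v^2 + 2*u^2 - 48*u*v + 18*v^2 + 153), Gamma_vuv = (8*u*v^2 + 12*u*v + 4*u + 144*v^2)/(8*u^2*v^2 + 2*u^2 - 48*u*v + 18*v^2 + 153), Gamma_vvv = (-4*u^2 - 48*u*v - 72*u - 864*v)/(24*u^2*v^2 + 6*u^2 - 144*u*v + 54*v^2 + 459)


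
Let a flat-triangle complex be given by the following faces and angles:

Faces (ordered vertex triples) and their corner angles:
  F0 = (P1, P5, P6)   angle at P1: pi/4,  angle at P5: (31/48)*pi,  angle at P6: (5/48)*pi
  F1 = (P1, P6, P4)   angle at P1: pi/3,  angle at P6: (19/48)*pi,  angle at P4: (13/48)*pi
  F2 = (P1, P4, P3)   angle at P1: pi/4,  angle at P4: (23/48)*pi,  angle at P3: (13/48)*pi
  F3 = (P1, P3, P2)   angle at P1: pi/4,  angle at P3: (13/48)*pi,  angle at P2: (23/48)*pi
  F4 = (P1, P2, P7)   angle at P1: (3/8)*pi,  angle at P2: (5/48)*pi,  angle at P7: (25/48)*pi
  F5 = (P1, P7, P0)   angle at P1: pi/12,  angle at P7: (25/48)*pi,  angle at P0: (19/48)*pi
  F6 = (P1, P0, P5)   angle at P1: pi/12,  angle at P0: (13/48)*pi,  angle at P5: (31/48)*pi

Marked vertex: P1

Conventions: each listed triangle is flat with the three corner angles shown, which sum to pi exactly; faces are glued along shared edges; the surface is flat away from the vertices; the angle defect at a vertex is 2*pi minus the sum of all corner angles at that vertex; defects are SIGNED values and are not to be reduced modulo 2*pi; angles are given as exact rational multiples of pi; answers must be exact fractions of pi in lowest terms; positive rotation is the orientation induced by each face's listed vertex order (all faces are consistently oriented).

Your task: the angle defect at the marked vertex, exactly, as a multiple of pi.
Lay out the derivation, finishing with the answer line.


Sum of corner angles at P1: (13/8)*pi
defect = 2*pi - (13/8)*pi

Answer: defect(P1) = (3/8)*pi


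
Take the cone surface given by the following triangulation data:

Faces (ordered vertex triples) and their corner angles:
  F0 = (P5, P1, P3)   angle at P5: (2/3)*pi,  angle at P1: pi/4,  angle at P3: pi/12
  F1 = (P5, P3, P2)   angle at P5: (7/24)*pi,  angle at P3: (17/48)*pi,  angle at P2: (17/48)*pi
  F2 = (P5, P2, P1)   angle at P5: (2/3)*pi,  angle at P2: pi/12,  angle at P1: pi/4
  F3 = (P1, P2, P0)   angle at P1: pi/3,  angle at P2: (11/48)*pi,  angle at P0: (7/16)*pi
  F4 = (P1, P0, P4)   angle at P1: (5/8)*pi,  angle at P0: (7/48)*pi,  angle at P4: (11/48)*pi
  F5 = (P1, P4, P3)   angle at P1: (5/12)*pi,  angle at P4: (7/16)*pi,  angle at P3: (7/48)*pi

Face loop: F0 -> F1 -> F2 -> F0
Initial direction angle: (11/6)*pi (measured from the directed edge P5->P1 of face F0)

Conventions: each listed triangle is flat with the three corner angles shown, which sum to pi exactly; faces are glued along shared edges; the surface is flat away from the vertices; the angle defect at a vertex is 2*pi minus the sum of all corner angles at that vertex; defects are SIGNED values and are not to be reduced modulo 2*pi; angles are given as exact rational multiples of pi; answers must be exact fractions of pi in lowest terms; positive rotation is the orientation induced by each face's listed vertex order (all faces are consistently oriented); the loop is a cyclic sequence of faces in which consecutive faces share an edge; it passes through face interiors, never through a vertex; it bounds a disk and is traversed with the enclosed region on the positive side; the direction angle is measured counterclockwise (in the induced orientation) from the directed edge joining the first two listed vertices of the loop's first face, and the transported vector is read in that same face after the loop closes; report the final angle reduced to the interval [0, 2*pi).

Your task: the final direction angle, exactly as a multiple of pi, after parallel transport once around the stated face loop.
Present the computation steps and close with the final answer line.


enclosed vertex P5: corner angles sum to (13/8)*pi, defect = 2*pi - (13/8)*pi = (3/8)*pi
the final direction is the initial angle plus the enclosed defects, taken mod 2*pi in the induced orientation
final angle = (11/6)*pi + (3/8)*pi = (5/24)*pi (mod 2*pi)

Answer: final direction angle = (5/24)*pi


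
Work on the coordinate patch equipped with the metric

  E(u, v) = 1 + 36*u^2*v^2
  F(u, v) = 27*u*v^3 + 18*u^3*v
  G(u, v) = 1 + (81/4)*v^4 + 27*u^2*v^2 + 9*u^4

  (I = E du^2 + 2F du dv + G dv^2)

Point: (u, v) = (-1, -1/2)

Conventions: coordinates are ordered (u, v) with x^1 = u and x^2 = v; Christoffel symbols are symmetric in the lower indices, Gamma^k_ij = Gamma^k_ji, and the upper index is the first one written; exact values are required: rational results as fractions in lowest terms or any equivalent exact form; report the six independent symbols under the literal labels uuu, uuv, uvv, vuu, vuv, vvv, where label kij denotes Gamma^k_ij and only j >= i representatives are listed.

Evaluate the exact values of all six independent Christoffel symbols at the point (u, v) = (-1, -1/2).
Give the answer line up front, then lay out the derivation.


Answer: Gamma_uuu = -576/1729, Gamma_uuv = -1152/1729, Gamma_uvv = -864/1729, Gamma_vuu = -792/1729, Gamma_vuv = -1584/1729, Gamma_vvv = -1188/1729

E = 10, F = 99/8, G = 1153/64 at the point
E_u = -18, E_v = -36, F_u = -243/8, F_v = -153/4, G_u = -99/2, G_v = -297/8
EG - F^2 = 1729/64;  g^inv = (64/1729) * [[1153/64, -99/8], [-99/8, 10]]
first-kind symbols [ij,l] = (1/2)(d_i g_jl + d_j g_il - d_l g_ij): [uu,u] = E_u/2 = -9, [uu,v] = F_u - E_v/2 = -99/8, [uv,u] = E_v/2 = -18, [uv,v] = G_u/2 = -99/4, [vv,u] = F_v - G_u/2 = -27/2, [vv,v] = G_v/2 = -297/16
Gamma^u_ij = (G*[ij,u] - F*[ij,v])/(EG - F^2), Gamma^v_ij = (E*[ij,v] - F*[ij,u])/(EG - F^2)


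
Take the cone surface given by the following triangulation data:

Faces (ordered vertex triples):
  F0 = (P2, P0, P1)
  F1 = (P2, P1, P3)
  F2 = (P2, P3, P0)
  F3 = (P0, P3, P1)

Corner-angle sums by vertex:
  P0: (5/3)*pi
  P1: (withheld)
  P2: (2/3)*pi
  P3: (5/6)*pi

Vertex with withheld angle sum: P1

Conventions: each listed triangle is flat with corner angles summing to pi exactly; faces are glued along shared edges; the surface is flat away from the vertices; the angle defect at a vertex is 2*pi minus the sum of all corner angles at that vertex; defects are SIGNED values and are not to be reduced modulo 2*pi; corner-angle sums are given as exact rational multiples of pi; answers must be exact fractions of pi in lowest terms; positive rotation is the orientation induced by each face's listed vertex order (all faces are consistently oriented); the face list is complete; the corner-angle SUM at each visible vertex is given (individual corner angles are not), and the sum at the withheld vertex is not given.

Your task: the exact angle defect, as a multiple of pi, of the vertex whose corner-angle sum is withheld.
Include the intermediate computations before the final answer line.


V = 4, E = 6, F = 4; chi = V - E + F = 2
Gauss-Bonnet: total defect = 2*pi*chi = 4*pi; visible defects sum to (17/6)*pi

Answer: defect(P1) = (7/6)*pi
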